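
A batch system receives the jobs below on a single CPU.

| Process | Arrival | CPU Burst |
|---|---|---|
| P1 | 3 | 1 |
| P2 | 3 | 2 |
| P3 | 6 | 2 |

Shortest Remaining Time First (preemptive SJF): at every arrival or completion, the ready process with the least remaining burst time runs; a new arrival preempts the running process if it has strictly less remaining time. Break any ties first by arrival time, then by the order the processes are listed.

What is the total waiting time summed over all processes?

1

Timeline: | idle 0-3 | P1 3-4 | P2 4-6 | P3 6-8 |
Completion: P1=4  P2=6  P3=8
Turnaround (C−A): P1=1  P2=3  P3=2
Waiting = turnaround − burst: P1=0, P2=1, P3=0
Total waiting = 0 + 1 + 0 = 1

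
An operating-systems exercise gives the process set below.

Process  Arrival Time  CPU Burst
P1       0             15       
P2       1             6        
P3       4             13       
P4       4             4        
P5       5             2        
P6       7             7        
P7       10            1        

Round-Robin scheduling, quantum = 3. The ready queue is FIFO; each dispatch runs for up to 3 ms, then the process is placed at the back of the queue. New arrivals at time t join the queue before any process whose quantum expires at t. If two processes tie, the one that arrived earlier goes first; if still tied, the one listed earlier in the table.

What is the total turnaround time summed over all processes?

Schedule: | P1 0-3 | P2 3-6 | P1 6-9 | P3 9-12 | P4 12-15 | P5 15-17 | P2 17-20 | P6 20-23 | P1 23-26 | P7 26-27 | P3 27-30 | P4 30-31 | P6 31-34 | P1 34-37 | P3 37-40 | P6 40-41 | P1 41-44 | P3 44-48 |
Completion: P1=44  P2=20  P3=48  P4=31  P5=17  P6=41  P7=27
Turnaround (C−A): P1=44  P2=19  P3=44  P4=27  P5=12  P6=34  P7=17
Turnaround = completion − arrival: P1=44, P2=19, P3=44, P4=27, P5=12, P6=34, P7=17
Total turnaround = 44 + 19 + 44 + 27 + 12 + 34 + 17 = 197

197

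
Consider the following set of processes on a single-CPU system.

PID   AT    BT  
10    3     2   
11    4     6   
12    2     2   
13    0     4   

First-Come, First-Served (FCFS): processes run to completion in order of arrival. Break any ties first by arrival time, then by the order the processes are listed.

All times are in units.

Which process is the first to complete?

Gantt: | 13 0-4 | 12 4-6 | 10 6-8 | 11 8-14 |
Completion: 10=8  11=14  12=6  13=4
Turnaround (C−A): 10=5  11=10  12=4  13=4
Finish order: 13 → 12 → 10 → 11

13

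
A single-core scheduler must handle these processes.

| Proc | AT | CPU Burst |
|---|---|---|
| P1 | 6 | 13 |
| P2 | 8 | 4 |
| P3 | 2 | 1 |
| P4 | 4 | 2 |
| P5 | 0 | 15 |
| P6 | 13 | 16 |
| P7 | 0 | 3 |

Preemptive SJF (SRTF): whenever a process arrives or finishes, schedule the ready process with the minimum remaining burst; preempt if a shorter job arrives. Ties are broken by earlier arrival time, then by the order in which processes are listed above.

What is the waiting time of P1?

Timeline: | P7 0-3 | P3 3-4 | P4 4-6 | P1 6-8 | P2 8-12 | P1 12-23 | P5 23-38 | P6 38-54 |
Completion: P1=23  P2=12  P3=4  P4=6  P5=38  P6=54  P7=3
Turnaround (C−A): P1=17  P2=4  P3=2  P4=2  P5=38  P6=41  P7=3
Waiting(P1) = turnaround − burst = 17 − 13 = 4

4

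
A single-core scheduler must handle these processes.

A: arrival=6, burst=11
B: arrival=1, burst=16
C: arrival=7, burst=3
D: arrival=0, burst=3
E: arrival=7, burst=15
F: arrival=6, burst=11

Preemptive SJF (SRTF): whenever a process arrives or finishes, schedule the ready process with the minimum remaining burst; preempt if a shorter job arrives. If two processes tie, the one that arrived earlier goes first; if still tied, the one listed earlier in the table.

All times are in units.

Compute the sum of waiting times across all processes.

Schedule: | D 0-3 | B 3-6 | A 6-7 | C 7-10 | A 10-20 | F 20-31 | B 31-44 | E 44-59 |
Completion: A=20  B=44  C=10  D=3  E=59  F=31
Turnaround (C−A): A=14  B=43  C=3  D=3  E=52  F=25
Waiting = turnaround − burst: A=3, B=27, C=0, D=0, E=37, F=14
Total waiting = 3 + 27 + 0 + 0 + 37 + 14 = 81

81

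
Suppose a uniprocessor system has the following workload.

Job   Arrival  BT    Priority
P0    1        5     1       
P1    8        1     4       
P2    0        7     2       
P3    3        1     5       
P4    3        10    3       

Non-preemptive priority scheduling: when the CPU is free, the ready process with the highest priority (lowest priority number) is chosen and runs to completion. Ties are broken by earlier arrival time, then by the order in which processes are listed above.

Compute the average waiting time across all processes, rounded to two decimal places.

9.80

Schedule: | P2 0-7 | P0 7-12 | P4 12-22 | P1 22-23 | P3 23-24 |
Completion: P0=12  P1=23  P2=7  P3=24  P4=22
Turnaround (C−A): P0=11  P1=15  P2=7  P3=21  P4=19
Waiting times: P0=6, P1=14, P2=0, P3=20, P4=9
Average waiting = (6+14+0+20+9) / 5 = 49/5 = 9.80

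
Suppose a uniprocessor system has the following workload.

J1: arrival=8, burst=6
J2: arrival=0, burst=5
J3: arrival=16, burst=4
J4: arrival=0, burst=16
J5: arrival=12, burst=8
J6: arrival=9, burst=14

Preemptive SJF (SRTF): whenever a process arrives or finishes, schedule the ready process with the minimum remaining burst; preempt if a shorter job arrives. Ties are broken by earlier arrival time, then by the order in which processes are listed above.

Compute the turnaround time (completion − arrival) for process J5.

14

Gantt: | J2 0-5 | J4 5-8 | J1 8-14 | J5 14-16 | J3 16-20 | J5 20-26 | J4 26-39 | J6 39-53 |
Completion: J1=14  J2=5  J3=20  J4=39  J5=26  J6=53
Turnaround (C−A): J1=6  J2=5  J3=4  J4=39  J5=14  J6=44
Turnaround(J5) = completion − arrival = 26 − 12 = 14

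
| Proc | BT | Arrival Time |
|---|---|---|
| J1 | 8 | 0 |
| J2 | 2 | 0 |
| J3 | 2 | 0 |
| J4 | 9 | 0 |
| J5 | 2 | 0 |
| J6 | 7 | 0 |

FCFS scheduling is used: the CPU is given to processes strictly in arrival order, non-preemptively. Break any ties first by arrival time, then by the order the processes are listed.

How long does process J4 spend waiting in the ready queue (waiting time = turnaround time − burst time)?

12

Timeline: | J1 0-8 | J2 8-10 | J3 10-12 | J4 12-21 | J5 21-23 | J6 23-30 |
Completion: J1=8  J2=10  J3=12  J4=21  J5=23  J6=30
Waiting(J4) = turnaround − burst = 21 − 9 = 12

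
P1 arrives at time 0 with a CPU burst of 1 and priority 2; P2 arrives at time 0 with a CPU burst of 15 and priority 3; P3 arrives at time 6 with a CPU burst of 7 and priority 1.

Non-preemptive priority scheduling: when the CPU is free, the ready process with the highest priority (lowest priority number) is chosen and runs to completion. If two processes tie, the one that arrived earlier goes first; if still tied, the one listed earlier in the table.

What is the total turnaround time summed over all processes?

Timeline: | P1 0-1 | P2 1-16 | P3 16-23 |
Completion: P1=1  P2=16  P3=23
Turnaround (C−A): P1=1  P2=16  P3=17
Turnaround = completion − arrival: P1=1, P2=16, P3=17
Total turnaround = 1 + 16 + 17 = 34

34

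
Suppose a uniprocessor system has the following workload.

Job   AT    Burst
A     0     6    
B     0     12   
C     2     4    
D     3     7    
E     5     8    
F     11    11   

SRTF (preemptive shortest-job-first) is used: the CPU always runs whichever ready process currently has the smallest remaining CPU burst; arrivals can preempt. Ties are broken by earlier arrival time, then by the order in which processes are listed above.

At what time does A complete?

6

Timeline: | A 0-6 | C 6-10 | D 10-17 | E 17-25 | F 25-36 | B 36-48 |
Completion: A=6  B=48  C=10  D=17  E=25  F=36
Turnaround (C−A): A=6  B=48  C=8  D=14  E=20  F=25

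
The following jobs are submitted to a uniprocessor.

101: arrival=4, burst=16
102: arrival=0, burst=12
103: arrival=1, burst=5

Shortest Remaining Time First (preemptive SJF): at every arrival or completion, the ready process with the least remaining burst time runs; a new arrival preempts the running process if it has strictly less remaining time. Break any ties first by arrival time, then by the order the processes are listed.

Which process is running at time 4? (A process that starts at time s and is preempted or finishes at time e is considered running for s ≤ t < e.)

103

Schedule: | 102 0-1 | 103 1-6 | 102 6-17 | 101 17-33 |
Completion: 101=33  102=17  103=6
Turnaround (C−A): 101=29  102=17  103=5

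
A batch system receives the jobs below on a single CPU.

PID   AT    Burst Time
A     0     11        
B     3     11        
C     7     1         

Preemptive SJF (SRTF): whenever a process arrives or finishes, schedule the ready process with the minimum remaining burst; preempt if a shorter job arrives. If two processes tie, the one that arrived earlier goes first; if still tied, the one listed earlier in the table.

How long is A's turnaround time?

12

Gantt: | A 0-7 | C 7-8 | A 8-12 | B 12-23 |
Completion: A=12  B=23  C=8
Turnaround (C−A): A=12  B=20  C=1
Turnaround(A) = completion − arrival = 12 − 0 = 12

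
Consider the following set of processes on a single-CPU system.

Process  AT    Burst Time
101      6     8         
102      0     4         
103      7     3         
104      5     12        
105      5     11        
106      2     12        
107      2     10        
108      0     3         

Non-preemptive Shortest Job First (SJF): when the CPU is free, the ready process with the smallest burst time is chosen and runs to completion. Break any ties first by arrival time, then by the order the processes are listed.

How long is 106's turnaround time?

49

Gantt: | 108 0-3 | 102 3-7 | 103 7-10 | 101 10-18 | 107 18-28 | 105 28-39 | 106 39-51 | 104 51-63 |
Completion: 101=18  102=7  103=10  104=63  105=39  106=51  107=28  108=3
Turnaround (C−A): 101=12  102=7  103=3  104=58  105=34  106=49  107=26  108=3
Turnaround(106) = completion − arrival = 51 − 2 = 49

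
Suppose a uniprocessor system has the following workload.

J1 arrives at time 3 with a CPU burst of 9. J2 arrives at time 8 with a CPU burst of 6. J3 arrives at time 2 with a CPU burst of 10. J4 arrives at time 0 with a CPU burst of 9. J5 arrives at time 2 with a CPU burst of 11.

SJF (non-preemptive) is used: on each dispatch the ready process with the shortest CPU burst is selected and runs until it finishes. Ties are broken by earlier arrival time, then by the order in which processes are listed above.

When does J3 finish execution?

Schedule: | J4 0-9 | J2 9-15 | J1 15-24 | J3 24-34 | J5 34-45 |
Completion: J1=24  J2=15  J3=34  J4=9  J5=45

34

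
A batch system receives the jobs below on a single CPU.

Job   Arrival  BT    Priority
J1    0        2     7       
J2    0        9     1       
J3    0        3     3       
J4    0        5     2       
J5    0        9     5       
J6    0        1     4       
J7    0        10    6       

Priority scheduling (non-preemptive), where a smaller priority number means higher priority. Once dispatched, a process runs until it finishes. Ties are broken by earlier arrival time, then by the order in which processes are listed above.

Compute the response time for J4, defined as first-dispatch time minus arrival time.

Schedule: | J2 0-9 | J4 9-14 | J3 14-17 | J6 17-18 | J5 18-27 | J7 27-37 | J1 37-39 |
Completion: J1=39  J2=9  J3=17  J4=14  J5=27  J6=18  J7=37
Turnaround (C−A): J1=39  J2=9  J3=17  J4=14  J5=27  J6=18  J7=37
Response(J4) = first start − arrival = 9 − 0 = 9

9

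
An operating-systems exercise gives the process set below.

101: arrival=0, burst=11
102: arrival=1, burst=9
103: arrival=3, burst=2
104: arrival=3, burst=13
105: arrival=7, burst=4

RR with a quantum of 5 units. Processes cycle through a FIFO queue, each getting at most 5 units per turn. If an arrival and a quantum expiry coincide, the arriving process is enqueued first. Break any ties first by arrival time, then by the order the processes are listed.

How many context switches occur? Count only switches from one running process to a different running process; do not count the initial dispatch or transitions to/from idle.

Gantt: | 101 0-5 | 102 5-10 | 103 10-12 | 104 12-17 | 101 17-22 | 105 22-26 | 102 26-30 | 104 30-35 | 101 35-36 | 104 36-39 |
Completion: 101=36  102=30  103=12  104=39  105=26

9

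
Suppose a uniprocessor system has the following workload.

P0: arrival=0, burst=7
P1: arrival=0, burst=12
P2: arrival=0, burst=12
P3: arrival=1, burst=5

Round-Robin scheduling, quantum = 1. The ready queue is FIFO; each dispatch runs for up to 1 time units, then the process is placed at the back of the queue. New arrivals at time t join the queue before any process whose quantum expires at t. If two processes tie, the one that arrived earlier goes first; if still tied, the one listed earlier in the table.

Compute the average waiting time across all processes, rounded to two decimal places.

19.50

Gantt: | P0 0-1 | P1 1-2 | P2 2-3 | P3 3-4 | P0 4-5 | P1 5-6 | P2 6-7 | P3 7-8 | P0 8-9 | P1 9-10 | P2 10-11 | P3 11-12 | P0 12-13 | P1 13-14 | P2 14-15 | P3 15-16 | P0 16-17 | P1 17-18 | P2 18-19 | P3 19-20 | P0 20-21 | P1 21-22 | P2 22-23 | P0 23-24 | P1 24-25 | P2 25-26 | P1 26-27 | P2 27-28 | P1 28-29 | P2 29-30 | P1 30-31 | P2 31-32 | P1 32-33 | P2 33-34 | P1 34-35 | P2 35-36 |
Completion: P0=24  P1=35  P2=36  P3=20
Turnaround (C−A): P0=24  P1=35  P2=36  P3=19
Waiting times: P0=17, P1=23, P2=24, P3=14
Average waiting = (17+23+24+14) / 4 = 78/4 = 19.50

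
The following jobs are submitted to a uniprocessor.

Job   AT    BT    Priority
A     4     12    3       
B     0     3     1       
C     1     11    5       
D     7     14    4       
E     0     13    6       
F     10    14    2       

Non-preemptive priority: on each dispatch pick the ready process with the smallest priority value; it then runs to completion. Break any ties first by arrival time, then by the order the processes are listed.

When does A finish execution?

Schedule: | B 0-3 | C 3-14 | F 14-28 | A 28-40 | D 40-54 | E 54-67 |
Completion: A=40  B=3  C=14  D=54  E=67  F=28

40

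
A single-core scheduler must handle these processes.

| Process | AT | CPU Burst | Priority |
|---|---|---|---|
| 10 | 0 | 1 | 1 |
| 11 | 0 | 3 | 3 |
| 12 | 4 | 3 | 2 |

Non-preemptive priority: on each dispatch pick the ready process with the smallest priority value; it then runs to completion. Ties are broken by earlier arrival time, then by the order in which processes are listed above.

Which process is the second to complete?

Schedule: | 10 0-1 | 11 1-4 | 12 4-7 |
Completion: 10=1  11=4  12=7
Turnaround (C−A): 10=1  11=4  12=3
Finish order: 10 → 11 → 12

11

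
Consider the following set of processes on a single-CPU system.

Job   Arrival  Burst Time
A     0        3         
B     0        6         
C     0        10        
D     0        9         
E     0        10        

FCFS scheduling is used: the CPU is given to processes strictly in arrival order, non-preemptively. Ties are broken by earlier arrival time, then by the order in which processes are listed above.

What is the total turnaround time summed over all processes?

Schedule: | A 0-3 | B 3-9 | C 9-19 | D 19-28 | E 28-38 |
Completion: A=3  B=9  C=19  D=28  E=38
Turnaround (C−A): A=3  B=9  C=19  D=28  E=38
Turnaround = completion − arrival: A=3, B=9, C=19, D=28, E=38
Total turnaround = 3 + 9 + 19 + 28 + 38 = 97

97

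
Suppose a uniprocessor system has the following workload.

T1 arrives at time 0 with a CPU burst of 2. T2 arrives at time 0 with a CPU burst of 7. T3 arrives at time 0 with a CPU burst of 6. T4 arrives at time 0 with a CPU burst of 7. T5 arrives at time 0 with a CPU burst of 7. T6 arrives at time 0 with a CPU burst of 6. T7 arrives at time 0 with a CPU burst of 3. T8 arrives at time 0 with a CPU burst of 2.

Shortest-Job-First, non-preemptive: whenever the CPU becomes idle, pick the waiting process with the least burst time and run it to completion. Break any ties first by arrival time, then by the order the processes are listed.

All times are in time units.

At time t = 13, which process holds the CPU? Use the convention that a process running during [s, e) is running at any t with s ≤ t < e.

Timeline: | T1 0-2 | T8 2-4 | T7 4-7 | T3 7-13 | T6 13-19 | T2 19-26 | T4 26-33 | T5 33-40 |
Completion: T1=2  T2=26  T3=13  T4=33  T5=40  T6=19  T7=7  T8=4

T6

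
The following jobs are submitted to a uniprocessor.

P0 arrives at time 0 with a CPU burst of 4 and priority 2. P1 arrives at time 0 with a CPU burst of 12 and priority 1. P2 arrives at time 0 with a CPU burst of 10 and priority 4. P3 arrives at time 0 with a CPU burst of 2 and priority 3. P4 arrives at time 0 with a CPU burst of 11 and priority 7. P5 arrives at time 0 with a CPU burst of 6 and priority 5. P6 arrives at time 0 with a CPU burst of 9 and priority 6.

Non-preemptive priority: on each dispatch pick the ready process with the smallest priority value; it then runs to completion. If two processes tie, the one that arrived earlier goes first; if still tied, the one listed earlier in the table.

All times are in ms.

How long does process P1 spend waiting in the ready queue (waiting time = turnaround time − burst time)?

Schedule: | P1 0-12 | P0 12-16 | P3 16-18 | P2 18-28 | P5 28-34 | P6 34-43 | P4 43-54 |
Completion: P0=16  P1=12  P2=28  P3=18  P4=54  P5=34  P6=43
Turnaround (C−A): P0=16  P1=12  P2=28  P3=18  P4=54  P5=34  P6=43
Waiting(P1) = turnaround − burst = 12 − 12 = 0

0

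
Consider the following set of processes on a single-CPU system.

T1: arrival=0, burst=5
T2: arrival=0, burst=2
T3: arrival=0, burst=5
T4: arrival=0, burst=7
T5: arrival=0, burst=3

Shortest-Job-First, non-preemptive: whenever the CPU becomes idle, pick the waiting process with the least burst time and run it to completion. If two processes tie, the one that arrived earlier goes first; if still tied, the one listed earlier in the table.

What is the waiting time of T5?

2

Timeline: | T2 0-2 | T5 2-5 | T1 5-10 | T3 10-15 | T4 15-22 |
Completion: T1=10  T2=2  T3=15  T4=22  T5=5
Turnaround (C−A): T1=10  T2=2  T3=15  T4=22  T5=5
Waiting(T5) = turnaround − burst = 5 − 3 = 2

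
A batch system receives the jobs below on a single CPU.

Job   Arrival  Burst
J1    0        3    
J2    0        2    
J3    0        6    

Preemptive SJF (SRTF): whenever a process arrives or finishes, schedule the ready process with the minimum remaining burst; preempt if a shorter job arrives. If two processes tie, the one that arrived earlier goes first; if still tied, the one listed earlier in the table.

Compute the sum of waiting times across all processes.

Schedule: | J2 0-2 | J1 2-5 | J3 5-11 |
Completion: J1=5  J2=2  J3=11
Turnaround (C−A): J1=5  J2=2  J3=11
Waiting = turnaround − burst: J1=2, J2=0, J3=5
Total waiting = 2 + 0 + 5 = 7

7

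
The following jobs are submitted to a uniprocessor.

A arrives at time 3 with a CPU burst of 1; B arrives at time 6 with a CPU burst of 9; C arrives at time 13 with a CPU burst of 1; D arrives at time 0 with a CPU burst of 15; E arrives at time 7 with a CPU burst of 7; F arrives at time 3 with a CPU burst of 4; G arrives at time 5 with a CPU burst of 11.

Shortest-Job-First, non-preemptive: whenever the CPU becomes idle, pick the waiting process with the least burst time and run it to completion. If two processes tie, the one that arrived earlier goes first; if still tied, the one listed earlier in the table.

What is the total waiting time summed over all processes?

97

Gantt: | D 0-15 | A 15-16 | C 16-17 | F 17-21 | E 21-28 | B 28-37 | G 37-48 |
Completion: A=16  B=37  C=17  D=15  E=28  F=21  G=48
Turnaround (C−A): A=13  B=31  C=4  D=15  E=21  F=18  G=43
Waiting = turnaround − burst: A=12, B=22, C=3, D=0, E=14, F=14, G=32
Total waiting = 12 + 22 + 3 + 0 + 14 + 14 + 32 = 97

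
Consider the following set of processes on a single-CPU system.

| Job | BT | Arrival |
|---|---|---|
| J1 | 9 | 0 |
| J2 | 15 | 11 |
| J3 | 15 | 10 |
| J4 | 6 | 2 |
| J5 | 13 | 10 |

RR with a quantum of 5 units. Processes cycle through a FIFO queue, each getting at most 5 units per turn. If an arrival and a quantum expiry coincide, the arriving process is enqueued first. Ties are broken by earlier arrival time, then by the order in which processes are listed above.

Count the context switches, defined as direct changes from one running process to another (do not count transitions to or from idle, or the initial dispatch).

12

Gantt: | J1 0-5 | J4 5-10 | J1 10-14 | J3 14-19 | J5 19-24 | J4 24-25 | J2 25-30 | J3 30-35 | J5 35-40 | J2 40-45 | J3 45-50 | J5 50-53 | J2 53-58 |
Completion: J1=14  J2=58  J3=50  J4=25  J5=53
Turnaround (C−A): J1=14  J2=47  J3=40  J4=23  J5=43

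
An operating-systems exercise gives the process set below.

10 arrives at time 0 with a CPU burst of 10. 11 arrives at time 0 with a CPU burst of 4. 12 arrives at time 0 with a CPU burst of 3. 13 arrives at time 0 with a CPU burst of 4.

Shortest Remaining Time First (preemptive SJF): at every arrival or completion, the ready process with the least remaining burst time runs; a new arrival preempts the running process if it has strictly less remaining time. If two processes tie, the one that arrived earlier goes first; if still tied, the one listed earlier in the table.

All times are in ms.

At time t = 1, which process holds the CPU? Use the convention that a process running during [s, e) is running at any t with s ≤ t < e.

Schedule: | 12 0-3 | 11 3-7 | 13 7-11 | 10 11-21 |
Completion: 10=21  11=7  12=3  13=11

12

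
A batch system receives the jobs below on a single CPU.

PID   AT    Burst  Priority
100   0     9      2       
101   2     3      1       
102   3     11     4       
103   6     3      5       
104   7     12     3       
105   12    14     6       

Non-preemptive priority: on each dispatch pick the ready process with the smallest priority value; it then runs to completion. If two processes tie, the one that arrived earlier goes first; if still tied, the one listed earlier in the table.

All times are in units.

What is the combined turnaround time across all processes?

Timeline: | 100 0-9 | 101 9-12 | 104 12-24 | 102 24-35 | 103 35-38 | 105 38-52 |
Completion: 100=9  101=12  102=35  103=38  104=24  105=52
Turnaround (C−A): 100=9  101=10  102=32  103=32  104=17  105=40
Turnaround = completion − arrival: 100=9, 101=10, 102=32, 103=32, 104=17, 105=40
Total turnaround = 9 + 10 + 32 + 32 + 17 + 40 = 140

140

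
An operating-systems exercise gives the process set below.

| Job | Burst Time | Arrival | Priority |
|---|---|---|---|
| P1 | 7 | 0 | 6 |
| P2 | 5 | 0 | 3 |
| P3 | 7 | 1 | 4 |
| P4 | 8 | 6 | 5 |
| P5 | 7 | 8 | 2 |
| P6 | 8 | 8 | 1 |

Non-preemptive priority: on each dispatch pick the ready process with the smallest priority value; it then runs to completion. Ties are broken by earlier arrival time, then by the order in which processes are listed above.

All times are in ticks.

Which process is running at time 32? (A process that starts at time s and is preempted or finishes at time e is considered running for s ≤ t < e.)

P4

Timeline: | P2 0-5 | P3 5-12 | P6 12-20 | P5 20-27 | P4 27-35 | P1 35-42 |
Completion: P1=42  P2=5  P3=12  P4=35  P5=27  P6=20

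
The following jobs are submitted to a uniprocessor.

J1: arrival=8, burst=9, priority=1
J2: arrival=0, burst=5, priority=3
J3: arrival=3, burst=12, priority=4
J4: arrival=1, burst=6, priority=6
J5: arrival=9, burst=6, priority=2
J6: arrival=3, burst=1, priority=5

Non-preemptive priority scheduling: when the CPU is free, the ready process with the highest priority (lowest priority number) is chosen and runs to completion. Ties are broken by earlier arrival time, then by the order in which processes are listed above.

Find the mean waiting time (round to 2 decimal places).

14.83

Timeline: | J2 0-5 | J3 5-17 | J1 17-26 | J5 26-32 | J6 32-33 | J4 33-39 |
Completion: J1=26  J2=5  J3=17  J4=39  J5=32  J6=33
Waiting times: J1=9, J2=0, J3=2, J4=32, J5=17, J6=29
Average waiting = (9+0+2+32+17+29) / 6 = 89/6 = 14.83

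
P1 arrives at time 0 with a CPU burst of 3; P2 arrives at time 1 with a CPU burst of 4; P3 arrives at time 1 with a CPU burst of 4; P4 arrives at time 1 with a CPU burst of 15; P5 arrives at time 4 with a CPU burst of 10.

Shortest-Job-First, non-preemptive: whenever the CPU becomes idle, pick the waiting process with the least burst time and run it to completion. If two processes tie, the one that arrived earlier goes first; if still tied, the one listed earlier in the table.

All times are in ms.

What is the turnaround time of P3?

10

Timeline: | P1 0-3 | P2 3-7 | P3 7-11 | P5 11-21 | P4 21-36 |
Completion: P1=3  P2=7  P3=11  P4=36  P5=21
Turnaround(P3) = completion − arrival = 11 − 1 = 10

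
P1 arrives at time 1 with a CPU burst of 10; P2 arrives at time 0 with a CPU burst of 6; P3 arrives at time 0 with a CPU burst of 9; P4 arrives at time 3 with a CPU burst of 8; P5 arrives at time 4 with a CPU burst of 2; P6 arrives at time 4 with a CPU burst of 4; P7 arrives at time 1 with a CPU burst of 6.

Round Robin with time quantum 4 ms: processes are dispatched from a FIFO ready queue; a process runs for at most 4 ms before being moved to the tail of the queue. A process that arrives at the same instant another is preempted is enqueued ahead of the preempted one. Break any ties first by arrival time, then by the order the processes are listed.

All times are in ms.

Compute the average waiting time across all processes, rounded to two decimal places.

Gantt: | P2 0-4 | P3 4-8 | P1 8-12 | P7 12-16 | P4 16-20 | P5 20-22 | P6 22-26 | P2 26-28 | P3 28-32 | P1 32-36 | P7 36-38 | P4 38-42 | P3 42-43 | P1 43-45 |
Completion: P1=45  P2=28  P3=43  P4=42  P5=22  P6=26  P7=38
Turnaround (C−A): P1=44  P2=28  P3=43  P4=39  P5=18  P6=22  P7=37
Waiting times: P1=34, P2=22, P3=34, P4=31, P5=16, P6=18, P7=31
Average waiting = (34+22+34+31+16+18+31) / 7 = 186/7 = 26.57

26.57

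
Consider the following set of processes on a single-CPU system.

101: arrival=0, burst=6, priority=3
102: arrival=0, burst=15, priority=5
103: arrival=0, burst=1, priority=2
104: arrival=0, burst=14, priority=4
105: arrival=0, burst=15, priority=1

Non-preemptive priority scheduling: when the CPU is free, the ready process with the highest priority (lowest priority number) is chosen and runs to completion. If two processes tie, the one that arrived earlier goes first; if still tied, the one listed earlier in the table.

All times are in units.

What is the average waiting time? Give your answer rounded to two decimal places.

Schedule: | 105 0-15 | 103 15-16 | 101 16-22 | 104 22-36 | 102 36-51 |
Completion: 101=22  102=51  103=16  104=36  105=15
Turnaround (C−A): 101=22  102=51  103=16  104=36  105=15
Waiting times: 101=16, 102=36, 103=15, 104=22, 105=0
Average waiting = (16+36+15+22+0) / 5 = 89/5 = 17.80

17.80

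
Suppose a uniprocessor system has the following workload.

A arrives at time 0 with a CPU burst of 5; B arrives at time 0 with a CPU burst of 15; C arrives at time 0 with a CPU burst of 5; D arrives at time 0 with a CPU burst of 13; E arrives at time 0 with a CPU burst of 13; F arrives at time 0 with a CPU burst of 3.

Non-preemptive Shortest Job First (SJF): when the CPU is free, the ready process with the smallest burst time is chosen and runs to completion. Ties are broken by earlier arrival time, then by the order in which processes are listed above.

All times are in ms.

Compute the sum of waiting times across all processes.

Schedule: | F 0-3 | A 3-8 | C 8-13 | D 13-26 | E 26-39 | B 39-54 |
Completion: A=8  B=54  C=13  D=26  E=39  F=3
Turnaround (C−A): A=8  B=54  C=13  D=26  E=39  F=3
Waiting = turnaround − burst: A=3, B=39, C=8, D=13, E=26, F=0
Total waiting = 3 + 39 + 8 + 13 + 26 + 0 = 89

89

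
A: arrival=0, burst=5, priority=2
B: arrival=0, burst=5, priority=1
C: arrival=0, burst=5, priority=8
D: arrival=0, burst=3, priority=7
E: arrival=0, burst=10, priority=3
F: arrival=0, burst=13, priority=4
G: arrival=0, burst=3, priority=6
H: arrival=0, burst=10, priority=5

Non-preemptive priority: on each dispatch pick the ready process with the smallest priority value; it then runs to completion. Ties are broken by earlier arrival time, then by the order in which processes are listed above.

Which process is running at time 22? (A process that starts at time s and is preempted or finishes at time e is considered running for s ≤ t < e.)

F

Schedule: | B 0-5 | A 5-10 | E 10-20 | F 20-33 | H 33-43 | G 43-46 | D 46-49 | C 49-54 |
Completion: A=10  B=5  C=54  D=49  E=20  F=33  G=46  H=43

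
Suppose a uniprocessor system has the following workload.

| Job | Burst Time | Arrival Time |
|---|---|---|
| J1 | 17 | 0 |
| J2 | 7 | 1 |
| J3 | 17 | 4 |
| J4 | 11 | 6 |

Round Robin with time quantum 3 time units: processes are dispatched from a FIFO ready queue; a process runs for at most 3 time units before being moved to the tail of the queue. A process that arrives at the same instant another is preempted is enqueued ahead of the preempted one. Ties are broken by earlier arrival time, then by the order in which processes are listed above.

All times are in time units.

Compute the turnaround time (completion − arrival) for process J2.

Timeline: | J1 0-3 | J2 3-6 | J1 6-9 | J3 9-12 | J4 12-15 | J2 15-18 | J1 18-21 | J3 21-24 | J4 24-27 | J2 27-28 | J1 28-31 | J3 31-34 | J4 34-37 | J1 37-40 | J3 40-43 | J4 43-45 | J1 45-47 | J3 47-52 |
Completion: J1=47  J2=28  J3=52  J4=45
Turnaround (C−A): J1=47  J2=27  J3=48  J4=39
Turnaround(J2) = completion − arrival = 28 − 1 = 27

27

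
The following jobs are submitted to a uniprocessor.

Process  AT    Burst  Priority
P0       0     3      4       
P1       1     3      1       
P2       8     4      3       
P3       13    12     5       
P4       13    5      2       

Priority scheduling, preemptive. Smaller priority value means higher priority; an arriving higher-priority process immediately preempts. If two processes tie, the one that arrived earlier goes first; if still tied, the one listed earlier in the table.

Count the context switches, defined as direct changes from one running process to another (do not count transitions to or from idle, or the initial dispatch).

3

Schedule: | P0 0-1 | P1 1-4 | P0 4-6 | idle 6-8 | P2 8-12 | idle 12-13 | P4 13-18 | P3 18-30 |
Completion: P0=6  P1=4  P2=12  P3=30  P4=18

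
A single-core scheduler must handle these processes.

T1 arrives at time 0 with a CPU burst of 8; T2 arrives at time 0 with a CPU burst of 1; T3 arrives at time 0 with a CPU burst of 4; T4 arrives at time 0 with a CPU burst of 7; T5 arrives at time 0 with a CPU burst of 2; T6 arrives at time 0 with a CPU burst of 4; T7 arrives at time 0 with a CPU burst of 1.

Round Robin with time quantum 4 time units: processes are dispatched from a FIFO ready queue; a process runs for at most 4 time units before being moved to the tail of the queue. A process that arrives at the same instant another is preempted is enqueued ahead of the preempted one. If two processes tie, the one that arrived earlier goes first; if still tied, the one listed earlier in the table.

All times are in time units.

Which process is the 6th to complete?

T1

Schedule: | T1 0-4 | T2 4-5 | T3 5-9 | T4 9-13 | T5 13-15 | T6 15-19 | T7 19-20 | T1 20-24 | T4 24-27 |
Completion: T1=24  T2=5  T3=9  T4=27  T5=15  T6=19  T7=20
Turnaround (C−A): T1=24  T2=5  T3=9  T4=27  T5=15  T6=19  T7=20
Finish order: T2 → T3 → T5 → T6 → T7 → T1 → T4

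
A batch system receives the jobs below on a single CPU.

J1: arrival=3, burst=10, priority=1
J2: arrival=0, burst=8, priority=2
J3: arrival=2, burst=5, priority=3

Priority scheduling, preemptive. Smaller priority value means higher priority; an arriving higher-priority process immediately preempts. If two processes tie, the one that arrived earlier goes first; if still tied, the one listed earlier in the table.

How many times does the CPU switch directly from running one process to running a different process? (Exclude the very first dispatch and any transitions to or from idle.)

3

Schedule: | J2 0-3 | J1 3-13 | J2 13-18 | J3 18-23 |
Completion: J1=13  J2=18  J3=23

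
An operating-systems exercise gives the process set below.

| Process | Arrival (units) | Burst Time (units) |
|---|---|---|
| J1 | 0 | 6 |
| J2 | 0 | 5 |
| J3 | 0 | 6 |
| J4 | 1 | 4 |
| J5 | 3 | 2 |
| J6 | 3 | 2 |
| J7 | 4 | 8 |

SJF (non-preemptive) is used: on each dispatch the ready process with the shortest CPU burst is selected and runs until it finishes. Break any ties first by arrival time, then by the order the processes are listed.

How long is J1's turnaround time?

Schedule: | J2 0-5 | J5 5-7 | J6 7-9 | J4 9-13 | J1 13-19 | J3 19-25 | J7 25-33 |
Completion: J1=19  J2=5  J3=25  J4=13  J5=7  J6=9  J7=33
Turnaround (C−A): J1=19  J2=5  J3=25  J4=12  J5=4  J6=6  J7=29
Turnaround(J1) = completion − arrival = 19 − 0 = 19

19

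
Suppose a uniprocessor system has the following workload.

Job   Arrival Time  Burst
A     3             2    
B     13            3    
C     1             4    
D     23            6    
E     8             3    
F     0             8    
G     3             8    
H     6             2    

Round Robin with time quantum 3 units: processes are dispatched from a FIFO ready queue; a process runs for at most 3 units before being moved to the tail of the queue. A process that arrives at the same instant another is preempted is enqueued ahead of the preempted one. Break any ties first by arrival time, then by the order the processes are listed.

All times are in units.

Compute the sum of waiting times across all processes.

91

Timeline: | F 0-3 | C 3-6 | A 6-8 | G 8-11 | F 11-14 | H 14-16 | C 16-17 | E 17-20 | G 20-23 | B 23-26 | F 26-28 | D 28-31 | G 31-33 | D 33-36 |
Completion: A=8  B=26  C=17  D=36  E=20  F=28  G=33  H=16
Turnaround (C−A): A=5  B=13  C=16  D=13  E=12  F=28  G=30  H=10
Waiting = turnaround − burst: A=3, B=10, C=12, D=7, E=9, F=20, G=22, H=8
Total waiting = 3 + 10 + 12 + 7 + 9 + 20 + 22 + 8 = 91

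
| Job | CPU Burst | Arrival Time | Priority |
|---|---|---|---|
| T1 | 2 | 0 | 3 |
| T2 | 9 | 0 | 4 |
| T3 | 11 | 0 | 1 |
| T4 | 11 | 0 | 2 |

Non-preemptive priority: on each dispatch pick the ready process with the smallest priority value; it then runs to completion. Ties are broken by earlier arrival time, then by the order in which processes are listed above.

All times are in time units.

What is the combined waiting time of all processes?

Gantt: | T3 0-11 | T4 11-22 | T1 22-24 | T2 24-33 |
Completion: T1=24  T2=33  T3=11  T4=22
Waiting = turnaround − burst: T1=22, T2=24, T3=0, T4=11
Total waiting = 22 + 24 + 0 + 11 = 57

57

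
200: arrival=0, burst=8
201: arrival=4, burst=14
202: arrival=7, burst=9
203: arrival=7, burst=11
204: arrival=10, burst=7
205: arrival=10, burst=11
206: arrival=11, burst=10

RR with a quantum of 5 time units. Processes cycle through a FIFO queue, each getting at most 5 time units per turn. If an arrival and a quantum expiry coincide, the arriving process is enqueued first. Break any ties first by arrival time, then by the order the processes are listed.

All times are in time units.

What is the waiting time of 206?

47

Timeline: | 200 0-5 | 201 5-10 | 200 10-13 | 202 13-18 | 203 18-23 | 204 23-28 | 205 28-33 | 201 33-38 | 206 38-43 | 202 43-47 | 203 47-52 | 204 52-54 | 205 54-59 | 201 59-63 | 206 63-68 | 203 68-69 | 205 69-70 |
Completion: 200=13  201=63  202=47  203=69  204=54  205=70  206=68
Waiting(206) = turnaround − burst = 57 − 10 = 47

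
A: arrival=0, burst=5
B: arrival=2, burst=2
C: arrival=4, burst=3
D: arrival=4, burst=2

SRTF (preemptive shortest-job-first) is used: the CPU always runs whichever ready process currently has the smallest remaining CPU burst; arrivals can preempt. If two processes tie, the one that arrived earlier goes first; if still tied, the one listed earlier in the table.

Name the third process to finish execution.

A

Timeline: | A 0-2 | B 2-4 | D 4-6 | A 6-9 | C 9-12 |
Completion: A=9  B=4  C=12  D=6
Finish order: B → D → A → C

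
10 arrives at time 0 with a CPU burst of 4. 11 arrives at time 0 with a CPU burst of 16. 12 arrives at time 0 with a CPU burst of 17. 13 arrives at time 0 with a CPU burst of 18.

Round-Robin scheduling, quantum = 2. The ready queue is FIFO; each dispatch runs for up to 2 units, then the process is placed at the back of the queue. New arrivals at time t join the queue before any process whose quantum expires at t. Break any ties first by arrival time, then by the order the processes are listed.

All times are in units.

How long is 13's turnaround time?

Gantt: | 10 0-2 | 11 2-4 | 12 4-6 | 13 6-8 | 10 8-10 | 11 10-12 | 12 12-14 | 13 14-16 | 11 16-18 | 12 18-20 | 13 20-22 | 11 22-24 | 12 24-26 | 13 26-28 | 11 28-30 | 12 30-32 | 13 32-34 | 11 34-36 | 12 36-38 | 13 38-40 | 11 40-42 | 12 42-44 | 13 44-46 | 11 46-48 | 12 48-50 | 13 50-52 | 12 52-53 | 13 53-55 |
Completion: 10=10  11=48  12=53  13=55
Turnaround(13) = completion − arrival = 55 − 0 = 55

55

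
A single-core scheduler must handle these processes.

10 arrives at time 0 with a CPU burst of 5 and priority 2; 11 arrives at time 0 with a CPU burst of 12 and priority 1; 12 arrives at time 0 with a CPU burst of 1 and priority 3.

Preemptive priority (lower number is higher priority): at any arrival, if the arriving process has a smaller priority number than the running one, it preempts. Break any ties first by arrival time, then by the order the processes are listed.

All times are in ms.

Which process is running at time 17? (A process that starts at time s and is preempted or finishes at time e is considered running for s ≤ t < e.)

12

Timeline: | 11 0-12 | 10 12-17 | 12 17-18 |
Completion: 10=17  11=12  12=18
Turnaround (C−A): 10=17  11=12  12=18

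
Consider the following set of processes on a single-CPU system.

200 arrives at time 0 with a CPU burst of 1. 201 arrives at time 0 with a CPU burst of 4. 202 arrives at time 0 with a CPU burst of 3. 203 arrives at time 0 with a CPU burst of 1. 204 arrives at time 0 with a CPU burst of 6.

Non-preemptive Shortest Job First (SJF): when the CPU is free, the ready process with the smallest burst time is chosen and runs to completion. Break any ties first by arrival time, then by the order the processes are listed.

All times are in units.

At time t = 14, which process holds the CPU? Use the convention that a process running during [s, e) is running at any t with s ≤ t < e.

204

Schedule: | 200 0-1 | 203 1-2 | 202 2-5 | 201 5-9 | 204 9-15 |
Completion: 200=1  201=9  202=5  203=2  204=15
Turnaround (C−A): 200=1  201=9  202=5  203=2  204=15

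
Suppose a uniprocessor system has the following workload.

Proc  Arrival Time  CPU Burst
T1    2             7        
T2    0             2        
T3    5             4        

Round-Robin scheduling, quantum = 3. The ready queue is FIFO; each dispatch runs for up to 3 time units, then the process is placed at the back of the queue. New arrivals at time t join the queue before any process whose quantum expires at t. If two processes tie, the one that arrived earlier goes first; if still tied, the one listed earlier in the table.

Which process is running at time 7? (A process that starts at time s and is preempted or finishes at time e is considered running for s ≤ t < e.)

Schedule: | T2 0-2 | T1 2-5 | T3 5-8 | T1 8-11 | T3 11-12 | T1 12-13 |
Completion: T1=13  T2=2  T3=12
Turnaround (C−A): T1=11  T2=2  T3=7

T3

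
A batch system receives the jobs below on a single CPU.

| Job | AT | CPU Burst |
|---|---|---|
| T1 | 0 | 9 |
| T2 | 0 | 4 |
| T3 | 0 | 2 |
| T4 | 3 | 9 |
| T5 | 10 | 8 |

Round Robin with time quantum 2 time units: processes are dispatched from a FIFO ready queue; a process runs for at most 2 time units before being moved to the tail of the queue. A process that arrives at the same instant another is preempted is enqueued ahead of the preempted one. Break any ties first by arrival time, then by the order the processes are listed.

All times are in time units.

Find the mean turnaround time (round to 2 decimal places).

Timeline: | T1 0-2 | T2 2-4 | T3 4-6 | T1 6-8 | T4 8-10 | T2 10-12 | T1 12-14 | T5 14-16 | T4 16-18 | T1 18-20 | T5 20-22 | T4 22-24 | T1 24-25 | T5 25-27 | T4 27-29 | T5 29-31 | T4 31-32 |
Completion: T1=25  T2=12  T3=6  T4=32  T5=31
Turnaround (C−A): T1=25  T2=12  T3=6  T4=29  T5=21
Turnaround times: T1=25, T2=12, T3=6, T4=29, T5=21
Average turnaround = (25+12+6+29+21) / 5 = 93/5 = 18.60

18.60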